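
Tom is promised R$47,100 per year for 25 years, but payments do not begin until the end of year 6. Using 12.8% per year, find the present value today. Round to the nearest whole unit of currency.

R$191,575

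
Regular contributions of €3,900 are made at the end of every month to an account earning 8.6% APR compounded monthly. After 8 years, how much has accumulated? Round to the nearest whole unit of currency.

i = 0.086/12 = 0.00716667 per month; n = 8·12 = 96.
FV = PMT · [(1+i)^n − 1] / i = 3900 · 137.421772 = 535,944.9093

€535,945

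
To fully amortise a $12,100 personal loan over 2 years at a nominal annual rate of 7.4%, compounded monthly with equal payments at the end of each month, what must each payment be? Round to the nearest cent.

With 12 periods per year: i = 0.00616667, n = 24.
Annuity-PV factor = 22.244895; PMT = 12100 / 22.244895 = 543.9450

$543.95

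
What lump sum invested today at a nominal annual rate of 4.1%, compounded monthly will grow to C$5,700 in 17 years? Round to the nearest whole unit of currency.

Periodic rate i = 0.041/12 = 0.00341667; n = 17 × 12 = 204 periods.
Discount factor = (1+0.00341667)^(−204) = 0.498669; PV = 5,700 × 0.498669 = 2,842.4154

C$2,842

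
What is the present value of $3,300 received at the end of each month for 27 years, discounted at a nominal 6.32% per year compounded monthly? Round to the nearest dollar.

i = 0.0632/12 = 0.00526667 per month; n = 27·12 = 324.
PV = 3300 × [1 − (1+0.00526667)^(−324)] / 0.00526667 = 3300 × 155.253283 = 512,335.8349

$512,336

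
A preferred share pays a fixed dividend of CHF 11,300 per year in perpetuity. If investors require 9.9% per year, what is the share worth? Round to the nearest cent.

CHF 114,141.41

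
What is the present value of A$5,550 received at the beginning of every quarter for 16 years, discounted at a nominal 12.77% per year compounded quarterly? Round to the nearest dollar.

With 4 periods per year: i = 0.031925, n = 64.
PV = 5550 × [1 − (1+0.031925)^(−64)] / 0.031925 × (1+i) = 5550 × 27.997911 = 155,388.4057
Payments are at the start of each period, so multiply by (1+i).

A$155,388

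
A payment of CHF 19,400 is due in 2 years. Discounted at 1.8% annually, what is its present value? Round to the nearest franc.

CHF 18,720

PV = FV·(1+i)^(−n) = 19,400 × 0.964949 = 18,720.0142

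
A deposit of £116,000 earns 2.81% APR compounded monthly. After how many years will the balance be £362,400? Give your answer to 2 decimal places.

40.59 years

Periodic rate i = 0.0281/12 = 0.00234167.
n = ln(362400/116000) / ln(1+0.00234167) = ln(3.12414) / 0.002339 = 487.0427 months
= 487.0427/12 years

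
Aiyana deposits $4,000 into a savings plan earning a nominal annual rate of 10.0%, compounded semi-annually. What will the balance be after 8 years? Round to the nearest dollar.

i = 0.1/2 = 0.05 per half-year; n = 8·2 = 16.
FV = 4,000 × (1 + 0.05)^16 = 8,731.4984

$8,731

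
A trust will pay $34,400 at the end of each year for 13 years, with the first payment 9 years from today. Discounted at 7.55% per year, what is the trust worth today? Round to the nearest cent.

Value one period before first payment (t=8): 34400 × [1 − (1+0.0755)^(−13)] / 0.0755 = 34400 × 8.103204 = 278,750.2102
PV₀ = 278,750.2102 / (1+0.0755)^8 = 278,750.2102 / 1.790125 = 155,715.5148

$155,715.51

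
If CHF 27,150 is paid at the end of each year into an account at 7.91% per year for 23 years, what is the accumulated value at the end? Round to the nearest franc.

Accumulation factor s(23|0.0791) = 60.176395; FV = 27150 × 60.176395 = 1,633,789.1261

CHF 1,633,789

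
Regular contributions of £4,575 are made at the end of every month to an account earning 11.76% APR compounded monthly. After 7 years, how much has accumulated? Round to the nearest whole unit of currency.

£592,260

With 12 periods per year: i = 0.0098, n = 84.
Accumulation factor s(84|0.0098) = 129.455827; FV = 4575 × 129.455827 = 592,260.4093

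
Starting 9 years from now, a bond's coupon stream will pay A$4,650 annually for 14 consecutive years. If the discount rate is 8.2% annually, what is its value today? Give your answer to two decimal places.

Value one period before first payment (t=8): 4650 × [1 − (1+0.082)^(−14)] / 0.082 = 4650 × 8.149321 = 37,894.3433
PV₀ = 37,894.3433 / (1+0.082)^8 = 37,894.3433 / 1.878530 = 20,172.3409

A$20,172.34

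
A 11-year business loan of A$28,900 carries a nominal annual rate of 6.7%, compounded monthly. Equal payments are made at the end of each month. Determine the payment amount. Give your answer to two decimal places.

A$310.02

i = 0.067/12 = 0.00558333 per month; n = 11·12 = 132.
PMT = 28900 / ( [1 − (1+0.00558333)^(−132)] / 0.00558333 ) = 28900 / 93.218623 = 310.0239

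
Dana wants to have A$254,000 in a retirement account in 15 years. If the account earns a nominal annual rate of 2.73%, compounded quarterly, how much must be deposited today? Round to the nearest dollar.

i = 0.0273/4 = 0.006825 per quarter; n = 15·4 = 60.
PV = FV·(1+i)^(−n) = 254,000 × 0.664906 = 168,886.2413

A$168,886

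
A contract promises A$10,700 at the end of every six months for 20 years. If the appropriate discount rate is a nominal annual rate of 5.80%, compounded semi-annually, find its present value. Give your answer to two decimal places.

i = 0.058/2 = 0.029 per half-year; n = 20·2 = 40.
Annuity factor a(40|0.029) = 23.493029; PV = 10700 × 23.493029 = 251,375.4092

A$251,375.41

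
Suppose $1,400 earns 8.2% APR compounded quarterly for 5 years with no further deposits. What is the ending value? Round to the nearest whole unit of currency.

With 4 periods per year: i = 0.0205, n = 20.
FV = PV·(1+i)^n = 1,400 × 1.500584 = 2,100.8170

$2,101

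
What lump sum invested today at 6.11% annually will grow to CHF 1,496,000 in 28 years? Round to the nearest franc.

CHF 284,286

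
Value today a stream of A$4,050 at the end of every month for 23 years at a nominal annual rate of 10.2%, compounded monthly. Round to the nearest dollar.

A$430,393

i = 0.102/12 = 0.0085 per month; n = 23·12 = 276.
PV = 4050 × [1 − (1+0.0085)^(−276)] / 0.0085 = 4050 × 106.269948 = 430,393.2913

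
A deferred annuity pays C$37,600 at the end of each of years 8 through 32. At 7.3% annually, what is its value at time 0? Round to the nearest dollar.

PV at t=7 (ordinary 25-year annuity): 37600 × a(25|0.073) = 37600 × 11.345293 = 426,583.0285
Discount back 7 years: 426,583.0285 × (1+0.073)^(−7) = 426,583.0285 × 0.610663 = 260,498.6755

C$260,499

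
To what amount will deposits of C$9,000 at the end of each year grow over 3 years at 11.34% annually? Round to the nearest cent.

C$30,177.54

FV = 9000 × [(1+0.1134)^3 − 1] / 0.1134 = 9000 × 3.353060 = 30,177.5360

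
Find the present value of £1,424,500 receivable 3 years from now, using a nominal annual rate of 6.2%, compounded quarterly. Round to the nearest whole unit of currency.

£1,184,413

i = 0.062/4 = 0.0155 per quarter; n = 3·4 = 12.
PV = 1,424,500 / (1 + 0.0155)^12 = 1,424,500 / 1.202705 = 1,184,413.4232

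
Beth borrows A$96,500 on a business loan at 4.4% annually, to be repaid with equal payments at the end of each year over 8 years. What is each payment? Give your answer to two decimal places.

A$14,570.62

PMT = 96500 / ( [1 − (1+0.044)^(−8)] / 0.044 ) = 96500 / 6.622918 = 14,570.6173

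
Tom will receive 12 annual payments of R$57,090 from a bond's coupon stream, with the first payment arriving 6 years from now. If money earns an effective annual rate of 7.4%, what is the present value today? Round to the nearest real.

R$310,670

PV at t=5 (ordinary 12-year annuity): 57090 × a(12|0.074) = 57090 × 7.776090 = 443,936.9819
Discount back 5 years: 443,936.9819 × (1+0.074)^(−5) = 443,936.9819 × 0.699808 = 310,670.4299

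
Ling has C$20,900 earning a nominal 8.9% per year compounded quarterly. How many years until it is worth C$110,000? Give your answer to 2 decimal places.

Periodic rate i = 0.089/4 = 0.02225.
(1+i)^n = 110000/20900 = 5.26316, so n = ln 5.26316 / ln 1.02225 = 75.4669 quarters
= 75.4669/4 years

18.87 years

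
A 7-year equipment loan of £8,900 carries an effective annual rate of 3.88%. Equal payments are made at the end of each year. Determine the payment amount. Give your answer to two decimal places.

PMT = 8900 / ( [1 − (1+0.0388)^(−7)] / 0.0388 ) = 8900 / 6.028762 = 1,476.2567

£1,476.26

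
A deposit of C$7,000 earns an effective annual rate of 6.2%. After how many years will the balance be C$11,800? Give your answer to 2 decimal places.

n = ln(11800/7000) / ln(1+0.062) = ln(1.68571) / 0.060154 = 8.6809 years

8.68 years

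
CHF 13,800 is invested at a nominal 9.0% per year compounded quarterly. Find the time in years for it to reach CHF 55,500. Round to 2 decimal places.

15.64 years

Periodic rate i = 0.09/4 = 0.0225.
(1+i)^n = 55500/13800 = 4.02174, so n = ln 4.02174 / ln 1.0225 = 62.5473 quarters
= 62.5473/4 years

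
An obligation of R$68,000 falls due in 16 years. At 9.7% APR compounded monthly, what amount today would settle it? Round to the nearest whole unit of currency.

Periodic rate i = 0.097/12 = 0.00808333; n = 16 × 12 = 192 periods.
Discount factor = (1+0.00808333)^(−192) = 0.213150; PV = 68,000 × 0.213150 = 14,494.1740

R$14,494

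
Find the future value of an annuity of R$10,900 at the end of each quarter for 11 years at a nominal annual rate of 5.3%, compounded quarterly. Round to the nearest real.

Periodic rate i = 0.053/4 = 0.01325; n = 11 × 4 = 44 periods.
FV = PMT · [(1+i)^n − 1] / i = 10900 · 59.212011 = 645,410.9193

R$645,411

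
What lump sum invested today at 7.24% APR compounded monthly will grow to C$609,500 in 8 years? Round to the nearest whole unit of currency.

With 12 periods per year: i = 0.00603333, n = 96.
PV = FV·(1+i)^(−n) = 609,500 × 0.561322 = 342,126.0396

C$342,126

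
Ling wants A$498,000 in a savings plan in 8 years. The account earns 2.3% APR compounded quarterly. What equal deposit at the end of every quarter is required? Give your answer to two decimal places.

A$14,219.21

With 4 periods per year: i = 0.00575, n = 32.
FV-annuity factor = 35.023052; PMT = 498000 / 35.023052 = 14,219.2061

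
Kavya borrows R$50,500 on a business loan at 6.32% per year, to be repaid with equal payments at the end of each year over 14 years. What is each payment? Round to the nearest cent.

R$5,541.20

Annuity-PV factor = 9.113544; PMT = 50500 / 9.113544 = 5,541.2032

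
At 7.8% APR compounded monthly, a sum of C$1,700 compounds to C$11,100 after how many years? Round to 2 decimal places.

24.13 years

Periodic rate i = 0.078/12 = 0.0065.
(1+i)^n = 11100/1700 = 6.52941, so n = ln 6.52941 / ln 1.0065 = 289.6013 months
= 289.6013/12 years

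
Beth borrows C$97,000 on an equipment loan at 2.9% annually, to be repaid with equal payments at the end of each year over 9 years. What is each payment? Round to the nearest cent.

PMT = 97000 / ( [1 − (1+0.029)^(−9)] / 0.029 ) = 97000 / 7.822545 = 12,400.0569

C$12,400.06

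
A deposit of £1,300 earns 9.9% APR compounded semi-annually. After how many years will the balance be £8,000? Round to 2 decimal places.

18.80 years

Periodic rate i = 0.099/2 = 0.0495.
n = ln(8000/1300) / ln(1+0.0495) = ln(6.15385) / 0.048314 = 37.6099 half-years
= 37.6099/2 years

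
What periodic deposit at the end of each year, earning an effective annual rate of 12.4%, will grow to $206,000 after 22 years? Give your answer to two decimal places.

PMT = 206000 / ( [(1+0.124)^22 − 1] / 0.124 ) = 206000 / 97.480362 = 2,113.2462

$2,113.25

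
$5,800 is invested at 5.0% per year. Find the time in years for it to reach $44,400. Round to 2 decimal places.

(1+i)^n = 44400/5800 = 7.65517, so n = ln 7.65517 / ln 1.05 = 41.7170 years

41.72 years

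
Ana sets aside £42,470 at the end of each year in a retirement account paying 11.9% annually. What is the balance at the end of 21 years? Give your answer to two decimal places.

£3,427,248.56

FV = PMT · [(1+i)^n − 1] / i = 42470 · 80.698106 = 3,427,248.5578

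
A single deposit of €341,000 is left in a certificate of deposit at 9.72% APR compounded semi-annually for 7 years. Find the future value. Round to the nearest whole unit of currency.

€662,662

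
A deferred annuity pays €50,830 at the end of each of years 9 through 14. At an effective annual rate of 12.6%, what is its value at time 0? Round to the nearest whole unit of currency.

€79,517

Value one period before first payment (t=8): 50830 × [1 − (1+0.126)^(−6)] / 0.126 = 50830 × 4.042480 = 205,479.2361
Discount back 8 years: 205,479.2361 × (1+0.126)^(−8) = 205,479.2361 × 0.386984 = 79,517.1523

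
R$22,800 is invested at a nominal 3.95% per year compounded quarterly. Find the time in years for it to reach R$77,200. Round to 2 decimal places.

31.03 years

Periodic rate i = 0.0395/4 = 0.009875.
(1+i)^n = 77200/22800 = 3.38596, so n = ln 3.38596 / ln 1.00988 = 124.1166 quarters
= 124.1166/4 years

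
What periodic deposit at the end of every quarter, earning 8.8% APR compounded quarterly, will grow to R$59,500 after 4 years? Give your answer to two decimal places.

R$3,142.91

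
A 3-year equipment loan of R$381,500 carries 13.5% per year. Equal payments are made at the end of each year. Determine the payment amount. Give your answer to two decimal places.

R$162,947.12

Annuity-PV factor = 2.341250; PMT = 381500 / 2.341250 = 162,947.1173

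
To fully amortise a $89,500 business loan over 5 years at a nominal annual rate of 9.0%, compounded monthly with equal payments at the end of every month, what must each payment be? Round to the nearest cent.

$1,857.87

i = 0.09/12 = 0.0075 per month; n = 5·12 = 60.
Annuity-PV factor = 48.173374; PMT = 89500 / 48.173374 = 1,857.8728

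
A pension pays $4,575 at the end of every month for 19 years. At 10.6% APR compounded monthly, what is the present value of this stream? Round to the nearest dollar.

Periodic rate i = 0.106/12 = 0.00883333; n = 19 × 12 = 228 periods.
PV = 4575 × [1 − (1+0.00883333)^(−228)] / 0.00883333 = 4575 × 97.965377 = 448,191.5981

$448,192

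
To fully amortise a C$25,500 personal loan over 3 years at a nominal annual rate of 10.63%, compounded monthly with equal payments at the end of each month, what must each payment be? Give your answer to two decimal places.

i = 0.1063/12 = 0.00885833 per month; n = 3·12 = 36.
PMT = 25500 / ( [1 − (1+0.00885833)^(−36)] / 0.00885833 ) = 25500 / 30.708969 = 830.3763

C$830.38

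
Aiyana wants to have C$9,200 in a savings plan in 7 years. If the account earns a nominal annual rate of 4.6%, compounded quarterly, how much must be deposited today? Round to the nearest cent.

C$6,679.49

Periodic rate i = 0.046/4 = 0.0115; n = 7 × 4 = 28 periods.
Discount factor = (1+0.0115)^(−28) = 0.726031; PV = 9,200 × 0.726031 = 6,679.4851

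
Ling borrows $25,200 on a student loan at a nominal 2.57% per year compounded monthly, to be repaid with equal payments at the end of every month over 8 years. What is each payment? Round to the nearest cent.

$290.69

With 12 periods per year: i = 0.00214167, n = 96.
PMT = 25200 / ( [1 − (1+0.00214167)^(−96)] / 0.00214167 ) = 25200 / 86.690574 = 290.6890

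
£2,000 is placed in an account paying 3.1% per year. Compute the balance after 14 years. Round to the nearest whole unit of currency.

£3,067

2,000 × (1+0.031)^14 = 2,000 × 1.533279 = 3,066.5589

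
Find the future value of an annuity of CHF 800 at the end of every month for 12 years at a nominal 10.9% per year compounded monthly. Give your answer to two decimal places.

CHF 235,771.84

With 12 periods per year: i = 0.00908333, n = 144.
FV = 800 × [(1+0.00908333)^144 − 1] / 0.00908333 = 800 × 294.714798 = 235,771.8382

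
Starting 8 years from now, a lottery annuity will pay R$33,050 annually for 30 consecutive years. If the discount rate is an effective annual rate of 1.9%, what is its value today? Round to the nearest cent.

R$657,841.68

Value one period before first payment (t=7): 33050 × [1 − (1+0.019)^(−30)] / 0.019 = 33050 × 22.707494 = 750,482.6769
Discount back 7 years: 750,482.6769 × (1+0.019)^(−7) = 750,482.6769 × 0.876558 = 657,841.6764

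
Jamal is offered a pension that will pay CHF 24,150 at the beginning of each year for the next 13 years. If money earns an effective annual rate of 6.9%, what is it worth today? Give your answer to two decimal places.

CHF 216,992.33

PV = PMT · [1 − (1+i)^(−n)] / i × (1+i) = 24150 · 8.985190 = 216,992.3298
(Beginning-of-period payments → annuity-due factor ×(1+i).)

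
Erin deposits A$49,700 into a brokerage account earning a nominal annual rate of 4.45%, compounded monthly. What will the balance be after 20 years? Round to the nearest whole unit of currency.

Periodic rate i = 0.0445/12 = 0.00370833; n = 20 × 12 = 240 periods.
FV = 49,700 × (1 + 0.00370833)^240 = 120,826.8819

A$120,827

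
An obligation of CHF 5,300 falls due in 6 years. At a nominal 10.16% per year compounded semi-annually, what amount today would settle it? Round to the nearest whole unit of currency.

CHF 2,924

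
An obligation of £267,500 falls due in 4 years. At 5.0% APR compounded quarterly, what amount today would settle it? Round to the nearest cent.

£219,282.15

i = 0.05/4 = 0.0125 per quarter; n = 4·4 = 16.
PV = FV·(1+i)^(−n) = 267,500 × 0.819746 = 219,282.1477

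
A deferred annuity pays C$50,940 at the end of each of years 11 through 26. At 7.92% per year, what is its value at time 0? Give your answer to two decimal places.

C$211,482.49

PV at t=10 (ordinary 16-year annuity): 50940 × a(16|0.0792) = 50940 × 8.896821 = 453,204.0539
Discount back 10 years: 453,204.0539 × (1+0.0792)^(−10) = 453,204.0539 × 0.466639 = 211,482.4920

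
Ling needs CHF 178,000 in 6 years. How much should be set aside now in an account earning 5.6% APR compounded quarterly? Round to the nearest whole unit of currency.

CHF 127,500

i = 0.056/4 = 0.014 per quarter; n = 6·4 = 24.
PV = FV·(1+i)^(−n) = 178,000 × 0.716290 = 127,499.6764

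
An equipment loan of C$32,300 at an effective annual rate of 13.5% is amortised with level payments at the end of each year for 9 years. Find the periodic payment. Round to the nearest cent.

C$6,411.72

Annuity-PV factor = 5.037652; PMT = 32300 / 5.037652 = 6,411.7169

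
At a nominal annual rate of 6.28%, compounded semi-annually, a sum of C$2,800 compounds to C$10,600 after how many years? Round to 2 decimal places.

21.53 years

Periodic rate i = 0.0628/2 = 0.0314.
(1+i)^n = 10600/2800 = 3.78571, so n = ln 3.78571 / ln 1.0314 = 43.0582 half-years
= 43.0582/2 years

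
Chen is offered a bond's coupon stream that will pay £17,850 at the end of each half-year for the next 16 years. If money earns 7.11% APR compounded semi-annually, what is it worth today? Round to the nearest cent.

£337,928.18

i = 0.0711/2 = 0.03555 per half-year; n = 16·2 = 32.
PV = 17850 × [1 − (1+0.03555)^(−32)] / 0.03555 = 17850 × 18.931551 = 337,928.1819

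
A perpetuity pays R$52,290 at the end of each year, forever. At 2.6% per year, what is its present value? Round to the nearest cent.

R$2,011,153.85

PV = PMT / i = 52290 / 0.026 = 2,011,153.8462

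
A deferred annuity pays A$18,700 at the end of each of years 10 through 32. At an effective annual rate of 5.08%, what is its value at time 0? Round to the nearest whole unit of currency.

PV at t=9 (ordinary 23-year annuity): 18700 × a(23|0.0508) = 18700 × 13.387443 = 250,345.1865
Discount back 9 years: 250,345.1865 × (1+0.0508)^(−9) = 250,345.1865 × 0.640206 = 160,272.3735

A$160,272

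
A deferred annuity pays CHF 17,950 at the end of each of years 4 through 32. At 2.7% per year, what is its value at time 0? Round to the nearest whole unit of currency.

CHF 330,317

Value one period before first payment (t=3): 17950 × [1 − (1+0.027)^(−29)] / 0.027 = 17950 × 19.933207 = 357,801.0662
Discount back 3 years: 357,801.0662 × (1+0.027)^(−3) = 357,801.0662 × 0.923185 = 330,316.5239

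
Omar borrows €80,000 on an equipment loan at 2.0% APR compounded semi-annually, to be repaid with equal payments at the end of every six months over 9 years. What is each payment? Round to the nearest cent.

i = 0.02/2 = 0.01 per half-year; n = 9·2 = 18.
PMT = 80000 / ( [1 − (1+0.01)^(−18)] / 0.01 ) = 80000 / 16.398269 = 4,878.5638

€4,878.56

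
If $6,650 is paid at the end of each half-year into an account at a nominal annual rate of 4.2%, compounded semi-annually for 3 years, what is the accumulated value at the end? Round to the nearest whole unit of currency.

$42,054

With 2 periods per year: i = 0.021, n = 6.
FV = PMT · [(1+i)^n − 1] / i = 6650 · 6.323960 = 42,054.3346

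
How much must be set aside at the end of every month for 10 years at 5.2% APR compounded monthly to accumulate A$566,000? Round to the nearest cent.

A$3,606.13

Periodic rate i = 0.052/12 = 0.00433333; n = 10 × 12 = 120 periods.
PMT = 566000 / ( [(1+0.00433333)^120 − 1] / 0.00433333 ) = 566000 / 156.955173 = 3,606.1252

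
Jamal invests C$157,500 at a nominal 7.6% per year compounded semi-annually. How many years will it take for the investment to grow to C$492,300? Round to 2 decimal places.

15.28 years

Periodic rate i = 0.076/2 = 0.038.
n = ln(492300/157500) / ln(1+0.038) = ln(3.12571) / 0.037296 = 30.5574 half-years
= 30.5574/2 years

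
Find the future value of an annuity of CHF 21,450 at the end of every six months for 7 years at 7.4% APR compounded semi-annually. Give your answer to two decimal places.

With 2 periods per year: i = 0.037, n = 14.
FV = 21450 × [(1+0.037)^14 − 1] / 0.037 = 21450 × 17.919989 = 384,383.7654

CHF 384,383.77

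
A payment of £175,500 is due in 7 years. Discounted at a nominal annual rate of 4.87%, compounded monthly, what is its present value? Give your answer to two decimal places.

£124,889.45

i = 0.0487/12 = 0.00405833 per month; n = 7·12 = 84.
PV = 175,500 / (1 + 0.00405833)^84 = 175,500 / 1.405243 = 124,889.4467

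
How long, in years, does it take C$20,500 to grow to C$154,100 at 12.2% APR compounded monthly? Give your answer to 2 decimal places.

16.62 years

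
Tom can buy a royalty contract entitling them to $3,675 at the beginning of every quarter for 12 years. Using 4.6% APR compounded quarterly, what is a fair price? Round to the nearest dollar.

$136,532

With 4 periods per year: i = 0.0115, n = 48.
PV = 3675 × [1 − (1+0.0115)^(−48)] / 0.0115 × (1+i) = 3675 × 37.151638 = 136,532.2680
(Beginning-of-period payments → annuity-due factor ×(1+i).)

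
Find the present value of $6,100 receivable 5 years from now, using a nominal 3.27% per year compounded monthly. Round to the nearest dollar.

$5,181

i = 0.0327/12 = 0.002725 per month; n = 5·12 = 60.
PV = FV·(1+i)^(−n) = 6,100 × 0.849355 = 5,181.0676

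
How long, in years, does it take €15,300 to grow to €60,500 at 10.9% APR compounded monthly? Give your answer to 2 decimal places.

12.67 years

Periodic rate i = 0.109/12 = 0.00908333.
n = ln(60500/15300) / ln(1+0.00908333) = ln(3.95425) / 0.009042 = 152.0394 months
= 152.0394/12 years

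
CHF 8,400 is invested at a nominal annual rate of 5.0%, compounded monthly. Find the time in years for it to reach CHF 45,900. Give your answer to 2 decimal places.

34.04 years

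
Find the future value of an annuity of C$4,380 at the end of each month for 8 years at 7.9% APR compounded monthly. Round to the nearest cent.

With 12 periods per year: i = 0.00658333, n = 96.
Accumulation factor s(96|0.00658333) = 133.287616; FV = 4380 × 133.287616 = 583,799.7601

C$583,799.76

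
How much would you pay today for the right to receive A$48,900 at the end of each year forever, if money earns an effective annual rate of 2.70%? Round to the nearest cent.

PV = PMT / i = 48900 / 0.027 = 1,811,111.1111

A$1,811,111.11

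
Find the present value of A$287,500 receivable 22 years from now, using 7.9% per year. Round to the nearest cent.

A$53,971.70

Discount factor = (1+0.079)^(−22) = 0.187728; PV = 287,500 × 0.187728 = 53,971.6961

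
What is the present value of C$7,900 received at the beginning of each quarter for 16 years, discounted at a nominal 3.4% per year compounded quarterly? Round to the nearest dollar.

Periodic rate i = 0.034/4 = 0.0085; n = 16 × 4 = 64 periods.
Annuity factor a(64|0.0085) × (1+i) = 49.623203; PV = 7900 × 49.623203 = 392,023.3069
Payments are at the start of each period, so multiply by (1+i).

C$392,023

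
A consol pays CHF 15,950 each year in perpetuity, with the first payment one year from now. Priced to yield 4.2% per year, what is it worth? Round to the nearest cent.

PV = PMT / i = 15950 / 0.042 = 379,761.9048

CHF 379,761.90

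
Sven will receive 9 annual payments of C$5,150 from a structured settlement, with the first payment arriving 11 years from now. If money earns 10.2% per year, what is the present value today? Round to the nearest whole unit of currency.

C$11,140

Value one period before first payment (t=10): 5150 × [1 − (1+0.102)^(−9)] / 0.102 = 5150 × 5.713524 = 29,424.6507
Discount back 10 years: 29,424.6507 × (1+0.102)^(−10) = 29,424.6507 × 0.378603 = 11,140.2611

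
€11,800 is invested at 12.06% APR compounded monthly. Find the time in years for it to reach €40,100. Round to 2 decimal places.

Periodic rate i = 0.1206/12 = 0.01005.
(1+i)^n = 40100/11800 = 3.39831, so n = ln 3.39831 / ln 1.01005 = 122.3297 months
= 122.3297/12 years

10.19 years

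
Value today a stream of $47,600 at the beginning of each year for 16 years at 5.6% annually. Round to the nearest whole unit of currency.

$522,229

PV = PMT · [1 − (1+i)^(−n)] / i × (1+i) = 47600 · 10.971208 = 522,229.4880
Payments are at the start of each period, so multiply by (1+i).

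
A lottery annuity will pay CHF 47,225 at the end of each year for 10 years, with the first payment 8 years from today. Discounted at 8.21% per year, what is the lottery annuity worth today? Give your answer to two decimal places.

CHF 180,686.16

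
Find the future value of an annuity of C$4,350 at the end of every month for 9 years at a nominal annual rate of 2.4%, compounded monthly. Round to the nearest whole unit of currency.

C$523,815

Periodic rate i = 0.024/12 = 0.002; n = 9 × 12 = 108 periods.
FV = PMT · [(1+i)^n − 1] / i = 4350 · 120.417343 = 523,815.4435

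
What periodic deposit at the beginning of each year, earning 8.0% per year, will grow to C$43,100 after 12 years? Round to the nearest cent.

FV-annuity factor × (1+i) = 20.495297; PMT = 43100 / 20.495297 = 2,102.9215

C$2,102.92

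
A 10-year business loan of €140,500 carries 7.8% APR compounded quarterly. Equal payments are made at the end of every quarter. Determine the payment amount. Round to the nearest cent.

Periodic rate i = 0.078/4 = 0.0195; n = 10 × 4 = 40 periods.
PMT = 140500 / ( [1 − (1+0.0195)^(−40)] / 0.0195 ) = 140500 / 27.596899 = 5,091.1518

€5,091.15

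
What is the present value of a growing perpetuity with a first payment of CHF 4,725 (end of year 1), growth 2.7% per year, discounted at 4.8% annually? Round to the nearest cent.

CHF 225,000.00

PV = PMT / (i − g) = 4725 / (0.048 − 0.027) = 4725 / 0.021000 = 225,000.0000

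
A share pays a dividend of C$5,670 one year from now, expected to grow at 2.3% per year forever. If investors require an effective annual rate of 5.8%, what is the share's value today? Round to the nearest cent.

C$162,000.00

PV = D₁/(r − g) = 5670/(0.058 − 0.023) = 162,000.0000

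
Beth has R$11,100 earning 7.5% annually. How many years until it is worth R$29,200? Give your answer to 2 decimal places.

13.37 years

(1+i)^n = 29200/11100 = 2.63063, so n = ln 2.63063 / ln 1.075 = 13.3741 years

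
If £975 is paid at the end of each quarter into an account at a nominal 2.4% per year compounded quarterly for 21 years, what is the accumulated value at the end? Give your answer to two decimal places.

£106,086.23

Periodic rate i = 0.024/4 = 0.006; n = 21 × 4 = 84 periods.
Accumulation factor s(84|0.006) = 108.806391; FV = 975 × 108.806391 = 106,086.2315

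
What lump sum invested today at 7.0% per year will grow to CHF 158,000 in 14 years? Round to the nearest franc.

CHF 61,275

PV = 158,000 / (1 + 0.07)^14 = 158,000 / 2.578534 = 61,275.1241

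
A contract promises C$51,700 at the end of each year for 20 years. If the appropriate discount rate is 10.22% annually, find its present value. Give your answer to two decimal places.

PV = PMT · [1 − (1+i)^(−n)] / i = 51700 · 8.387271 = 433,621.8959

C$433,621.90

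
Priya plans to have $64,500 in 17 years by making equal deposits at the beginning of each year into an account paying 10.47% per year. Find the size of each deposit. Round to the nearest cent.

$1,378.56

FV-annuity factor × (1+i) = 46.788110; PMT = 64500 / 46.788110 = 1,378.5554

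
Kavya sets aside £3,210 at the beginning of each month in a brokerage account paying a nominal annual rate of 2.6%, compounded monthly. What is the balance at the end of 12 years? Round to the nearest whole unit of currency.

£542,963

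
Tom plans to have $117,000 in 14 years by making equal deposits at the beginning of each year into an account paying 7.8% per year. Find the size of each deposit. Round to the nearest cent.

PMT = 117000 / ( [(1+0.078)^14 − 1] / 0.078 × (1+i) ) = 117000 / 25.733159 = 4,546.6629

$4,546.66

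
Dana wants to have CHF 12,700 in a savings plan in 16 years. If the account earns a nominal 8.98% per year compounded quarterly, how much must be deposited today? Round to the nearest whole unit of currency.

CHF 3,067

With 4 periods per year: i = 0.02245, n = 64.
PV = 12,700 / (1 + 0.02245)^64 = 12,700 / 4.140884 = 3,066.9779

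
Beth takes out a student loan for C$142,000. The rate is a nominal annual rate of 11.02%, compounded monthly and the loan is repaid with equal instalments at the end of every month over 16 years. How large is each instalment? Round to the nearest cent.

i = 0.1102/12 = 0.00918333 per month; n = 16·12 = 192.
PMT = 142000 / ( [1 − (1+0.00918333)^(−192)] / 0.00918333 ) = 142000 / 90.067431 = 1,576.5965

C$1,576.60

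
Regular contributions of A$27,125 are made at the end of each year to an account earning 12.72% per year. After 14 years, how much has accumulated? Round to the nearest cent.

A$926,730.85

Accumulation factor s(14|0.1272) = 34.165193; FV = 27125 × 34.165193 = 926,730.8476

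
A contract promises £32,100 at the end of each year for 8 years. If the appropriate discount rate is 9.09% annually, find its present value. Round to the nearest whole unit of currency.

£177,075

PV = 32100 × [1 − (1+0.0909)^(−8)] / 0.0909 = 32100 × 5.516353 = 177,074.9415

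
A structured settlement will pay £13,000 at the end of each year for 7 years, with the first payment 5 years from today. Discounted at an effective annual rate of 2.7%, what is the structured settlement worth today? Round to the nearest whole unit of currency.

£73,637

Value one period before first payment (t=4): 13000 × [1 − (1+0.027)^(−7)] / 0.027 = 13000 × 6.301335 = 81,917.3611
PV₀ = 81,917.3611 / (1+0.027)^4 = 81,917.3611 / 1.112453 = 73,636.6766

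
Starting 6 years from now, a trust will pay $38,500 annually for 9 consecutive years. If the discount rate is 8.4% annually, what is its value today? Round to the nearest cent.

Value one period before first payment (t=5): 38500 × [1 − (1+0.084)^(−9)] / 0.084 = 38500 × 6.144302 = 236,555.6188
Discount back 5 years: 236,555.6188 × (1+0.084)^(−5) = 236,555.6188 × 0.668119 = 158,047.2185

$158,047.22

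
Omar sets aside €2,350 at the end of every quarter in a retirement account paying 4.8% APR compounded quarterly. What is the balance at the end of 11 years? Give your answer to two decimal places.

i = 0.048/4 = 0.012 per quarter; n = 11·4 = 44.
Accumulation factor s(44|0.012) = 57.518111; FV = 2350 × 57.518111 = 135,167.5604

€135,167.56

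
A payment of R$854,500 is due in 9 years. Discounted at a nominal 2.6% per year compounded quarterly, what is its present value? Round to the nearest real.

R$676,731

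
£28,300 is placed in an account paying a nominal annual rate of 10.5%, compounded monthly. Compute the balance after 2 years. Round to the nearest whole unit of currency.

£34,881

Periodic rate i = 0.105/12 = 0.00875; n = 2 × 12 = 24 periods.
28,300 × (1+0.00875)^24 = 28,300 × 1.232552 = 34,881.2131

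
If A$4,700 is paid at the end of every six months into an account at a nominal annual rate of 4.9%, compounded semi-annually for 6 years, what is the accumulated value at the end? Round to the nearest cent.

A$64,656.15

With 2 periods per year: i = 0.0245, n = 12.
FV = 4700 × [(1+0.0245)^12 − 1] / 0.0245 = 4700 × 13.756628 = 64,656.1526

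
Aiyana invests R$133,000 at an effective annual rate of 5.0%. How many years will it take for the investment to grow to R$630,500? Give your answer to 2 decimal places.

n = ln(630500/133000) / ln(1+0.05) = ln(4.74060) / 0.048790 = 31.8950 years

31.90 years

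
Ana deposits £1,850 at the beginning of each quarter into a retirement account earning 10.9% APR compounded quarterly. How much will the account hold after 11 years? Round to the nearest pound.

£157,891

i = 0.109/4 = 0.02725 per quarter; n = 11·4 = 44.
FV = PMT · [(1+i)^n − 1] / i × (1+i) = 1850 · 85.346695 = 157,891.3866
(annuity-due: payments at period start, so ×(1+i).)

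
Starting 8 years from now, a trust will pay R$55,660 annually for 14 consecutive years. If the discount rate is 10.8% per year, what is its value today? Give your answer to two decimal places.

R$191,574.55

PV at t=7 (ordinary 14-year annuity): 55660 × a(14|0.108) = 55660 × 7.056233 = 392,749.9499
Discount back 7 years: 392,749.9499 × (1+0.108)^(−7) = 392,749.9499 × 0.487777 = 191,574.5506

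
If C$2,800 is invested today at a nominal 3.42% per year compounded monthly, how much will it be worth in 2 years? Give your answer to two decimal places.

i = 0.0342/12 = 0.00285 per month; n = 2·12 = 24.
FV = 2,800 × (1 + 0.00285)^24 = 2,997.9302

C$2,997.93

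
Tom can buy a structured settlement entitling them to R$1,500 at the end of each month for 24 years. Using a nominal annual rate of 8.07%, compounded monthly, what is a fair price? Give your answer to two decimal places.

Periodic rate i = 0.0807/12 = 0.006725; n = 24 × 12 = 288 periods.
PV = 1500 × [1 − (1+0.006725)^(−288)] / 0.006725 = 1500 × 127.122341 = 190,683.5113

R$190,683.51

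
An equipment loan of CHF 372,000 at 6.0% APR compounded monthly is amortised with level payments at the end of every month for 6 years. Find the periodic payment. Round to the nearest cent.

CHF 6,165.11

Periodic rate i = 0.06/12 = 0.005; n = 6 × 12 = 72 periods.
PMT = 372000 / ( [1 − (1+0.005)^(−72)] / 0.005 ) = 372000 / 60.339514 = 6,165.1143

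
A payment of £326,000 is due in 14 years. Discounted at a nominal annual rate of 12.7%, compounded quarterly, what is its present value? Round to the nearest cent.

£56,630.04

Periodic rate i = 0.127/4 = 0.03175; n = 14 × 4 = 56 periods.
PV = FV·(1+i)^(−n) = 326,000 × 0.173712 = 56,630.0386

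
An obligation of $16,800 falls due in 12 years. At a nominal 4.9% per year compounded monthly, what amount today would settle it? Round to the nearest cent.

$9,342.52

i = 0.049/12 = 0.00408333 per month; n = 12·12 = 144.
PV = 16,800 / (1 + 0.00408333)^144 = 16,800 / 1.798230 = 9,342.5210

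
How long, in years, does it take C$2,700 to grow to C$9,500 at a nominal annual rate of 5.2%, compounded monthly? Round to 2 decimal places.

24.25 years

Periodic rate i = 0.052/12 = 0.00433333.
n = ln(9500/2700) / ln(1+0.00433333) = ln(3.51852) / 0.004324 = 290.9455 months
= 290.9455/12 years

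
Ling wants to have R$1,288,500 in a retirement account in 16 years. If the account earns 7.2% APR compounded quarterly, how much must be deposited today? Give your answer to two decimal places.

i = 0.072/4 = 0.018 per quarter; n = 16·4 = 64.
PV = 1,288,500 / (1 + 0.018)^64 = 1,288,500 / 3.132260 = 411,364.3301

R$411,364.33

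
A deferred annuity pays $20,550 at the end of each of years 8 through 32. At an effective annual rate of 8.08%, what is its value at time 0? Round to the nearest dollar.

$126,471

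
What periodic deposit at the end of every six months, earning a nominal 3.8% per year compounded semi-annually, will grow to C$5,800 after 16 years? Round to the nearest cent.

C$133.36

With 2 periods per year: i = 0.019, n = 32.
FV-annuity factor = 43.489865; PMT = 5800 / 43.489865 = 133.3644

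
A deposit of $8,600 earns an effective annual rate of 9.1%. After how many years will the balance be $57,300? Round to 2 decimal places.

n = ln(57300/8600) / ln(1+0.091) = ln(6.66279) / 0.087095 = 21.7756 years

21.78 years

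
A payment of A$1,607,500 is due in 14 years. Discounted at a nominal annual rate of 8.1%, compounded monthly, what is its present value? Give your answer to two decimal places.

Periodic rate i = 0.081/12 = 0.00675; n = 14 × 12 = 168 periods.
PV = 1,607,500 / (1 + 0.00675)^168 = 1,607,500 / 3.096244 = 519,177.3659

A$519,177.37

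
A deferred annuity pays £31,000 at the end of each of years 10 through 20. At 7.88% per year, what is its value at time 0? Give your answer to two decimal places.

£112,476.24

Value one period before first payment (t=9): 31000 × [1 − (1+0.0788)^(−11)] / 0.0788 = 31000 × 7.180712 = 222,602.0793
PV₀ = 222,602.0793 / (1+0.0788)^9 = 222,602.0793 / 1.979103 = 112,476.2366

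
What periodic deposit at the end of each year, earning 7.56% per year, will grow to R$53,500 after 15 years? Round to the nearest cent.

PMT = 53500 / ( [(1+0.0756)^15 − 1] / 0.0756 ) = 53500 / 26.240031 = 2,038.8695

R$2,038.87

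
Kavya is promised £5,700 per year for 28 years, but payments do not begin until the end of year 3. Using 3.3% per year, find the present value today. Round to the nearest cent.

£96,652.16

PV at t=2 (ordinary 28-year annuity): 5700 × a(28|0.033) = 5700 × 18.094116 = 103,136.4592
PV₀ = 103,136.4592 / (1+0.033)^2 = 103,136.4592 / 1.067089 = 96,652.1623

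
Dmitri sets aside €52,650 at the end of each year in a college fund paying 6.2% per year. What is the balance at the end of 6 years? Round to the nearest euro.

FV = 52650 × [(1+0.062)^6 − 1] / 0.062 = 52650 × 7.010544 = 369,105.1676

€369,105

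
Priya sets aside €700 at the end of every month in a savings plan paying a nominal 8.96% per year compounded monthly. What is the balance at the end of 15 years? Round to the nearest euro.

€263,930

Periodic rate i = 0.0896/12 = 0.00746667; n = 15 × 12 = 180 periods.
FV = 700 × [(1+0.00746667)^180 − 1] / 0.00746667 = 700 × 377.042944 = 263,930.0609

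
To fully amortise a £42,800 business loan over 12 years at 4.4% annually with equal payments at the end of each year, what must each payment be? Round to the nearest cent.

Annuity-PV factor = 9.170967; PMT = 42800 / 9.170967 = 4,666.9013

£4,666.90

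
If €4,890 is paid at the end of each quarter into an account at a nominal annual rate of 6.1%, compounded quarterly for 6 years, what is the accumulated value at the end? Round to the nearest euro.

€140,440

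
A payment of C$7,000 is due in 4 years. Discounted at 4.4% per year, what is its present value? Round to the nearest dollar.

PV = FV·(1+i)^(−n) = 7,000 × 0.841779 = 5,892.4519

C$5,892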